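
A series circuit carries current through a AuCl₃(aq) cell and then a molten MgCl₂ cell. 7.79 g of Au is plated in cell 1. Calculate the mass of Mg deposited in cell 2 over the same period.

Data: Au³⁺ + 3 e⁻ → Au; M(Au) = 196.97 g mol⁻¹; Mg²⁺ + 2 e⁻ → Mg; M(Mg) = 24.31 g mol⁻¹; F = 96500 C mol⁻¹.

n(Au) = 7.79 / 196.97 = 0.03955 mol.
Since Au³⁺ + 3 e⁻ → Au, n(e⁻) passed = 3 × 0.03955 = 0.1186 mol.
Cells in series carry the same charge, so the same 0.1186 mol of electrons passes through cell 2.
Mg²⁺ + 2 e⁻ → Mg, so n(Mg) = 0.1186 / 2 = 0.05932 mol.
m(Mg) = 0.05932 × 24.31 = 1.44 g.

1.44 g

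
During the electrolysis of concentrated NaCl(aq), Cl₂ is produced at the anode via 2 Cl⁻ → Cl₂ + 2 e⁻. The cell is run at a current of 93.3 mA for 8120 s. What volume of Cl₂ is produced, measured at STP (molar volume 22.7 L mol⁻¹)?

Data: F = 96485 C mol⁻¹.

0.0891 L

Q = I·t = 0.09330 A × 8120.0 s = 757.6 C.
n(e⁻) = Q/F = 757.6 / 96485 = 0.007852 mol.
2 electrons are transferred per Cl₂ molecule, so n(Cl₂) = 0.007852 / 2 = 0.003926 mol.
V = n × V_m = 0.003926 × 22.7 = 0.0891 L.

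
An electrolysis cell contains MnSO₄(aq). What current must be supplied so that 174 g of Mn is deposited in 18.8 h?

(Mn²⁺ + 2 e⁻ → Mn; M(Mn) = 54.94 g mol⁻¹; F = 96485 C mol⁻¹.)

n(Mn) = 174 / 54.94 = 3.167 mol.
n(e⁻) = 2 × 3.167 = 6.334 mol.
Q = n(e⁻)·F = 6.334 × 96485 = 611200 C.
I = Q/t = 611200 / 67680 s = 9.03 A.

9.03 A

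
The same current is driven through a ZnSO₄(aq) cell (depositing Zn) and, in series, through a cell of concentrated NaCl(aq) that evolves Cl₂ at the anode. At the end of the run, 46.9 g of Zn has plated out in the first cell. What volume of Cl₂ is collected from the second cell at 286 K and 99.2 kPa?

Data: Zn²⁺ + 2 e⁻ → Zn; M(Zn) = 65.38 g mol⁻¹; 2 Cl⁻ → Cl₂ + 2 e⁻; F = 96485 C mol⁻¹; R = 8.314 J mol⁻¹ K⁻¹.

17.2 L

n(Zn) = 46.9 / 65.38 = 0.7173 mol, so n(e⁻) = 2 × 0.7173 = 1.435 mol.
The cells are in series, so the same 1.435 mol of electrons passes through the second cell.
2 Cl⁻ → Cl₂ + 2 e⁻ — 2 mol e⁻ per mol Cl₂, so n(Cl₂) = 1.435/2 = 0.7173 mol.
V = nRT/P = (0.7173 × 8.314 × 286) / (99.2 × 10³) = 0.0172 m³ = 17.2 L.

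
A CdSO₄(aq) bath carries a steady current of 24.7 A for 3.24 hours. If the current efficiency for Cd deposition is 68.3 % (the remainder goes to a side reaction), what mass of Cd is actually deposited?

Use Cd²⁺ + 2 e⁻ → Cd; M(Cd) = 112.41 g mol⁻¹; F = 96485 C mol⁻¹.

Q = I·t = 24.70 × 11664 = 288100 C.
n(e⁻) = 288100/96485 = 2.986 mol; theoretically n(Cd) = 2.986/2 = 1.493 mol, m_theo = 167.8 g.
At 68.3 % efficiency, m_actual = 0.683 × 167.8 = 115 g.

115 g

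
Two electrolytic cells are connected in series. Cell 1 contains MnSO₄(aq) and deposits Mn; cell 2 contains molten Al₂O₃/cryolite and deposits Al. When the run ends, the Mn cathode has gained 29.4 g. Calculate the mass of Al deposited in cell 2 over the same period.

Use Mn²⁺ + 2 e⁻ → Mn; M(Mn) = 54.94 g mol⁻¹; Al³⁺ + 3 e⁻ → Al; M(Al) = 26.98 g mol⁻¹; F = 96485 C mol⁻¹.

9.63 g

n(Mn) = 29.4 / 54.94 = 0.5351 mol.
Since Mn²⁺ + 2 e⁻ → Mn, n(e⁻) passed = 2 × 0.5351 = 1.070 mol.
Cells in series carry the same charge, so the same 1.070 mol of electrons passes through cell 2.
Al³⁺ + 3 e⁻ → Al, so n(Al) = 1.070 / 3 = 0.3568 mol.
m(Al) = 0.3568 × 26.98 = 9.63 g.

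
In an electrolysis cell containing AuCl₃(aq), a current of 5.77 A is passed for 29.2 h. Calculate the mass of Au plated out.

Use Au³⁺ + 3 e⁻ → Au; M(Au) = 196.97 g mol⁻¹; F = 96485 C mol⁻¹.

Q = I·t = 5.770 A × 105120 s = 606500 C.
n(e⁻) = Q/F = 606500 / 96485 = 6.286 mol.
Au³⁺ + 3 e⁻ → Au, so n(Au) = n(e⁻)/3 = 2.095 mol.
m = n·M = 2.095 × 196.97 = 413 g.

413 g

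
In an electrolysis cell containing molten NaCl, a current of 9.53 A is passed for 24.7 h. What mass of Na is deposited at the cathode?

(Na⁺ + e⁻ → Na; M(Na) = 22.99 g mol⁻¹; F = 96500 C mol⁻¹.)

202 g

Q = I·t = 9.530 A × 88920 s = 847400 C.
n(e⁻) = Q/F = 847400 / 96500 = 8.781 mol.
Na⁺ + e⁻ → Na, so n(Na) = n(e⁻)/1 = 8.781 mol.
m = n·M = 8.781 × 22.99 = 202 g.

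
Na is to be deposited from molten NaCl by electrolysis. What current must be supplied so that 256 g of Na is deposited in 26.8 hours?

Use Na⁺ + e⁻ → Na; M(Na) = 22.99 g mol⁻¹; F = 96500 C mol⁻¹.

11.1 A

n(Na) = 256 / 22.99 = 11.14 mol.
n(e⁻) = 1 × 11.14 = 11.14 mol.
Q = n(e⁻)·F = 11.14 × 96500 = 1075000 C.
I = Q/t = 1075000 / 96480 s = 11.1 A.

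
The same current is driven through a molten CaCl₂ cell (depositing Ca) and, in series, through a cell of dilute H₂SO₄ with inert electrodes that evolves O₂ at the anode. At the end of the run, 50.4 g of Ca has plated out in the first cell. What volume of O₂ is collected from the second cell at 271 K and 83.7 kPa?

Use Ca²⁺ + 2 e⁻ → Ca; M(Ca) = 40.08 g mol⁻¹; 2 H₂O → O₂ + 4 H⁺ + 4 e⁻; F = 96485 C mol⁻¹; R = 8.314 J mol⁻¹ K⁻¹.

n(Ca) = 50.4 / 40.08 = 1.257 mol, so n(e⁻) = 2 × 1.257 = 2.515 mol.
The cells are in series, so the same 2.515 mol of electrons passes through the second cell.
2 H₂O → O₂ + 4 H⁺ + 4 e⁻ — 4 mol e⁻ per mol O₂, so n(O₂) = 2.515/4 = 0.6287 mol.
V = nRT/P = (0.6287 × 8.314 × 271) / (83.7 × 10³) = 0.0169 m³ = 16.9 L.

16.9 L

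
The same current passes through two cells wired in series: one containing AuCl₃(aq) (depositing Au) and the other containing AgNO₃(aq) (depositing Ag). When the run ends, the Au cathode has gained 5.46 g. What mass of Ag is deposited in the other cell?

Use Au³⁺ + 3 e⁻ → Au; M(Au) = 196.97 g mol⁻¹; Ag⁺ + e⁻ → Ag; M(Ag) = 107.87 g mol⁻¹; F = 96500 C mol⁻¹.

n(Au) = 5.46 / 196.97 = 0.02772 mol.
Since Au³⁺ + 3 e⁻ → Au, n(e⁻) passed = 3 × 0.02772 = 0.08316 mol.
Cells in series carry the same charge, so the same 0.08316 mol of electrons passes through cell 2.
Ag⁺ + e⁻ → Ag, so n(Ag) = 0.08316 / 1 = 0.08316 mol.
m(Ag) = 0.08316 × 107.87 = 8.97 g.

8.97 g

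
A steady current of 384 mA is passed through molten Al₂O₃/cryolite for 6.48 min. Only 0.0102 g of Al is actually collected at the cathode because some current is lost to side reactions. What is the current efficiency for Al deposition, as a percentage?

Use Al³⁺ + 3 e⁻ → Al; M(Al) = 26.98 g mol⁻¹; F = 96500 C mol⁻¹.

73.3 %

Q = I·t = 0.3840 × 388.80 = 149.3 C; n(e⁻) = 149.3/96500 = 0.001547 mol.
Theoretical n(Al) = n(e⁻)/3 = 0.0005157 mol, i.e. m_theo = 0.0005157 × 26.98 = 0.01391 g.
Efficiency = m_actual / m_theo = 0.0102 / 0.01391 = 73.3 %.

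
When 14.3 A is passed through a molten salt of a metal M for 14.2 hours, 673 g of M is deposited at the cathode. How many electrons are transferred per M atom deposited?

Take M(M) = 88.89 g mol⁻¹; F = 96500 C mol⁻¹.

Q = I·t = 14.30 A × 51120 s = 731000 C, so n(e⁻) = 731000/96500 = 7.575 mol.
n(M) deposited = 673 / 88.89 = 7.571 mol.
Electrons per atom = n(e⁻)/n(M) = 7.575 / 7.571 = 1.00 ≈ 1, so the ion is M⁺.

1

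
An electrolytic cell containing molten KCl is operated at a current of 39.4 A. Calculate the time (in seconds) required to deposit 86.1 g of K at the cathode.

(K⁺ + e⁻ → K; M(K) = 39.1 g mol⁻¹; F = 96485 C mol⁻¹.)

n(K) = m/M = 86.1 / 39.1 = 2.202 mol.
Each K atom requires 1 electron, so n(e⁻) = 1 × 2.202 = 2.202 mol.
Q = n(e⁻)·F = 2.202 × 96485 = 212500 C.
t = Q/I = 212500 / 39.40 A = 5392 s.

5390 s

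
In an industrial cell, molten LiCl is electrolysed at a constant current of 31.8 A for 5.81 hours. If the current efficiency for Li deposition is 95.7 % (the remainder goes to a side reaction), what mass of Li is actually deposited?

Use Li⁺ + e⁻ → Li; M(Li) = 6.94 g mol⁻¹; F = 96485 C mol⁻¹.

45.8 g

Q = I·t = 31.80 × 20916 = 665100 C.
n(e⁻) = 665100/96485 = 6.894 mol; theoretically n(Li) = 6.894/1 = 6.894 mol, m_theo = 47.84 g.
At 95.7 % efficiency, m_actual = 0.957 × 47.84 = 45.8 g.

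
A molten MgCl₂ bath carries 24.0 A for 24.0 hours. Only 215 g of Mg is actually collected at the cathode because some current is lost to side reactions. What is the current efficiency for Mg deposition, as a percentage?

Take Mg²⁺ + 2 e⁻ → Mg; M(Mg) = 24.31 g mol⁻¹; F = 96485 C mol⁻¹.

82.3 %

Q = I·t = 24.00 × 86400 = 2074000 C; n(e⁻) = 2074000/96485 = 21.49 mol.
Theoretical n(Mg) = n(e⁻)/2 = 10.75 mol, i.e. m_theo = 10.75 × 24.31 = 261.2 g.
Efficiency = m_actual / m_theo = 215 / 261.2 = 82.3 %.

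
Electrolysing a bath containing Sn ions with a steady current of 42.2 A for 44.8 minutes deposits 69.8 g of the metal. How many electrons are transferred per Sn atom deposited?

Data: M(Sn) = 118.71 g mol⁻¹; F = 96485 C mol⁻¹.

2

Q = I·t = 42.20 A × 2688.0 s = 113400 C, so n(e⁻) = 113400/96485 = 1.176 mol.
n(Sn) deposited = 69.8 / 118.71 = 0.5880 mol.
Electrons per atom = n(e⁻)/n(Sn) = 1.176 / 0.5880 = 2.00 ≈ 2, so the ion is Sn²⁺.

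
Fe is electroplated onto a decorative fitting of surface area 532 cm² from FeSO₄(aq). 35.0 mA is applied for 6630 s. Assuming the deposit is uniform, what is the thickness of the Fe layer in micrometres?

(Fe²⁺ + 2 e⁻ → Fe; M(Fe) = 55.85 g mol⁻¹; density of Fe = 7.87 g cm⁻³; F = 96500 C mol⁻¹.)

0.160 μm

Q = I·t = 0.03500 × 6630.0 = 232.0 C; n(e⁻) = 0.002405 mol.
n(Fe) = n(e⁻)/2 = 0.001202 mol, so m = 0.001202 × 55.85 = 0.06715 g.
Volume = m/ρ = 0.06715 / 7.87 = 0.008532 cm³.
Thickness = V/A = 0.008532 / 532 = 1.60 × 10⁻⁵ cm = 0.160 μm.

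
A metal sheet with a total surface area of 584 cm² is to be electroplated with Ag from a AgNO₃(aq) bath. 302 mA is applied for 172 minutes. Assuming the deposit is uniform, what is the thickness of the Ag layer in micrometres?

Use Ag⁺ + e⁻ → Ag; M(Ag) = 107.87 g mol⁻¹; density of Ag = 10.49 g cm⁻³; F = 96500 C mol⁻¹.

Q = I·t = 0.3020 × 10320 = 3117 C; n(e⁻) = 0.03230 mol.
n(Ag) = n(e⁻)/1 = 0.03230 mol, so m = 0.03230 × 107.87 = 3.484 g.
Volume = m/ρ = 3.484 / 10.49 = 0.3321 cm³.
Thickness = V/A = 0.3321 / 584 = 5.69 × 10⁻⁴ cm = 5.69 μm.

5.69 μm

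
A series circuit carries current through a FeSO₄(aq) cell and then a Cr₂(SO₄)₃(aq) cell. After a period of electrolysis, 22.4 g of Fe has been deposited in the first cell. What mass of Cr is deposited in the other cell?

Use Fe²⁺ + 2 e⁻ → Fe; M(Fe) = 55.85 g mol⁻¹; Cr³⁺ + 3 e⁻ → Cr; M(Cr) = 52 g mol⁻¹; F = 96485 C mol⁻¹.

13.9 g

n(Fe) = 22.4 / 55.85 = 0.4011 mol.
Since Fe²⁺ + 2 e⁻ → Fe, n(e⁻) passed = 2 × 0.4011 = 0.8021 mol.
Cells in series carry the same charge, so the same 0.8021 mol of electrons passes through cell 2.
Cr³⁺ + 3 e⁻ → Cr, so n(Cr) = 0.8021 / 3 = 0.2674 mol.
m(Cr) = 0.2674 × 52 = 13.9 g.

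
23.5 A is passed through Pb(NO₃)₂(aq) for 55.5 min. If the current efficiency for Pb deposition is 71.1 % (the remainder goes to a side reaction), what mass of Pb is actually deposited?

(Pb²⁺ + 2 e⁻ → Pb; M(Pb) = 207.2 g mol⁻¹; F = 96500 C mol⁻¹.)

Q = I·t = 23.50 × 3330.0 = 78260 C.
n(e⁻) = 78260/96500 = 0.8109 mol; theoretically n(Pb) = 0.8109/2 = 0.4055 mol, m_theo = 84.01 g.
At 71.1 % efficiency, m_actual = 0.711 × 84.01 = 59.7 g.

59.7 g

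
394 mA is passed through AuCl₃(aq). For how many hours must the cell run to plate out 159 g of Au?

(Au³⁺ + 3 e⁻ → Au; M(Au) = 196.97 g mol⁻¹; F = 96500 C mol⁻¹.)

n(Au) = m/M = 159 / 196.97 = 0.8072 mol.
Each Au atom requires 3 electrons, so n(e⁻) = 3 × 0.8072 = 2.422 mol.
Q = n(e⁻)·F = 2.422 × 96500 = 233700 C.
t = Q/I = 233700 / 0.3940 A = 593100 s = 165 h.

165 h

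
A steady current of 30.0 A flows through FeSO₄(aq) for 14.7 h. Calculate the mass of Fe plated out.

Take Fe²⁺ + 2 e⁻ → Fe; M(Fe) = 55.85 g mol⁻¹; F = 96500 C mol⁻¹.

Q = I·t = 30.00 A × 52920 s = 1588000 C.
n(e⁻) = Q/F = 1588000 / 96500 = 16.45 mol.
Fe²⁺ + 2 e⁻ → Fe, so n(Fe) = n(e⁻)/2 = 8.226 mol.
m = n·M = 8.226 × 55.85 = 459 g.

459 g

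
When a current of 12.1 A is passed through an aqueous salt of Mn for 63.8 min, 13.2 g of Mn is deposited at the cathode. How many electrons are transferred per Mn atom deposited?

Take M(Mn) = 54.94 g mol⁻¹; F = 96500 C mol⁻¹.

2

Q = I·t = 12.10 A × 3828.0 s = 46320 C, so n(e⁻) = 46320/96500 = 0.4800 mol.
n(Mn) deposited = 13.2 / 54.94 = 0.2403 mol.
Electrons per atom = n(e⁻)/n(Mn) = 0.4800 / 0.2403 = 2.00 ≈ 2, so the ion is Mn²⁺.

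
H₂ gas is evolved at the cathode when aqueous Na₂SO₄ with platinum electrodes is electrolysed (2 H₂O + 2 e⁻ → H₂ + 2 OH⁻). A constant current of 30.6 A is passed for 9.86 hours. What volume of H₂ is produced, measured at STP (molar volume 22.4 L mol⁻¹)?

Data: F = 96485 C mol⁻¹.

126 L

Q = I·t = 30.60 A × 35496 s = 1086000 C.
n(e⁻) = Q/F = 1086000 / 96485 = 11.26 mol.
2 electrons are transferred per H₂ molecule, so n(H₂) = 11.26 / 2 = 5.629 mol.
V = n × V_m = 5.629 × 22.4 = 126 L.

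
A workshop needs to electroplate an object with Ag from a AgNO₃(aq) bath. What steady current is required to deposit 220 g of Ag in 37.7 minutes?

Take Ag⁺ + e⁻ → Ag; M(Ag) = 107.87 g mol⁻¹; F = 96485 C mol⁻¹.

87.0 A

n(Ag) = 220 / 107.87 = 2.039 mol.
n(e⁻) = 1 × 2.039 = 2.039 mol.
Q = n(e⁻)·F = 2.039 × 96485 = 196800 C.
I = Q/t = 196800 / 2262.0 s = 87.0 A.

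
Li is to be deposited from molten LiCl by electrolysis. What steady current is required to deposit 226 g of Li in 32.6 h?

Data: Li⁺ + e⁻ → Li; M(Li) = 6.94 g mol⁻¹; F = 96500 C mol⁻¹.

n(Li) = 226 / 6.94 = 32.56 mol.
n(e⁻) = 1 × 32.56 = 32.56 mol.
Q = n(e⁻)·F = 32.56 × 96500 = 3143000 C.
I = Q/t = 3143000 / 117360 s = 26.8 A.

26.8 A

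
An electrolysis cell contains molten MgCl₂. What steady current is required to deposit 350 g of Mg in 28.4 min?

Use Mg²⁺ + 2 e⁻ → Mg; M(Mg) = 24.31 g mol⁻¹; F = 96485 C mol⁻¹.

1630 A

n(Mg) = 350 / 24.31 = 14.40 mol.
n(e⁻) = 2 × 14.40 = 28.79 mol.
Q = n(e⁻)·F = 28.79 × 96485 = 2778000 C.
I = Q/t = 2778000 / 1704.0 s = 1630 A.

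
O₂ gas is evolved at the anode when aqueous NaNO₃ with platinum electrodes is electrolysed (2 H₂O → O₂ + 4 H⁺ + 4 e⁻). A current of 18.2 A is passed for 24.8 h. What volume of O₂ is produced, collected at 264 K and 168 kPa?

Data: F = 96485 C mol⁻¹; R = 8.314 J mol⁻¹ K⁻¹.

55.0 L

Q = I·t = 18.20 A × 89280 s = 1625000 C.
n(e⁻) = Q/F = 1625000 / 96485 = 16.84 mol.
4 electrons are transferred per O₂ molecule, so n(O₂) = 16.84 / 4 = 4.210 mol.
V = nRT/P = (4.210 × 8.314 × 264) / (168 × 10³ Pa) = 0.0550 m³ = 55.0 L.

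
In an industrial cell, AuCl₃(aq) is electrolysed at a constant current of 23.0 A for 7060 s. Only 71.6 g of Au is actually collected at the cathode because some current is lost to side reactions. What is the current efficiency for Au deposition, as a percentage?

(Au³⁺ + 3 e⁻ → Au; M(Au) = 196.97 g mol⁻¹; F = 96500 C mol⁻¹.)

64.8 %

Q = I·t = 23.00 × 7060.0 = 162400 C; n(e⁻) = 162400/96500 = 1.683 mol.
Theoretical n(Au) = n(e⁻)/3 = 0.5609 mol, i.e. m_theo = 0.5609 × 196.97 = 110.5 g.
Efficiency = m_actual / m_theo = 71.6 / 110.5 = 64.8 %.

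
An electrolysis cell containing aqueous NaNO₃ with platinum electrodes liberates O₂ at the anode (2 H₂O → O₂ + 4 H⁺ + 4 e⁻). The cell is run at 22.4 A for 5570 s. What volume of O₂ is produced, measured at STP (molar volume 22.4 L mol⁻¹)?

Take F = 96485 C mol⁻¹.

7.24 L

Q = I·t = 22.40 A × 5570.0 s = 124800 C.
n(e⁻) = Q/F = 124800 / 96485 = 1.293 mol.
4 electrons are transferred per O₂ molecule, so n(O₂) = 1.293 / 4 = 0.3233 mol.
V = n × V_m = 0.3233 × 22.4 = 7.24 L.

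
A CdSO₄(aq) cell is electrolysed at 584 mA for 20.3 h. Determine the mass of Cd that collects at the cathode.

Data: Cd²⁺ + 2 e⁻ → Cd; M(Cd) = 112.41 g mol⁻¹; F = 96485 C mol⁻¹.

24.9 g

Q = I·t = 0.5840 A × 73080 s = 42680 C.
n(e⁻) = Q/F = 42680 / 96485 = 0.4423 mol.
Cd²⁺ + 2 e⁻ → Cd, so n(Cd) = n(e⁻)/2 = 0.2212 mol.
m = n·M = 0.2212 × 112.41 = 24.9 g.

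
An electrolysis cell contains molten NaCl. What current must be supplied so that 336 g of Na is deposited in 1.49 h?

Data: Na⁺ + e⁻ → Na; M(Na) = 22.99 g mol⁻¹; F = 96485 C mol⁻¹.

263 A

n(Na) = 336 / 22.99 = 14.62 mol.
n(e⁻) = 1 × 14.62 = 14.62 mol.
Q = n(e⁻)·F = 14.62 × 96485 = 1410000 C.
I = Q/t = 1410000 / 5364.0 s = 263 A.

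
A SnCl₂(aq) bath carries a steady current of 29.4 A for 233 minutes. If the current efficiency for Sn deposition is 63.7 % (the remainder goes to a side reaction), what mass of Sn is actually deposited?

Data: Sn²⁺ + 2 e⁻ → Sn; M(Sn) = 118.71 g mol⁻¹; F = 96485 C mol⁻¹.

Q = I·t = 29.40 × 13980 = 411000 C.
n(e⁻) = 411000/96485 = 4.260 mol; theoretically n(Sn) = 4.260/2 = 2.130 mol, m_theo = 252.8 g.
At 63.7 % efficiency, m_actual = 0.637 × 252.8 = 161 g.

161 g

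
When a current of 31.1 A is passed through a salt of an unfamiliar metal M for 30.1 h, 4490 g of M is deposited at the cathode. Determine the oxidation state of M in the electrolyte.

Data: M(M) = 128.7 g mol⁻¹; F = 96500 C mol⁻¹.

+1

Q = I·t = 31.10 A × 108360 s = 3370000 C, so n(e⁻) = 3370000/96500 = 34.92 mol.
n(M) deposited = 4490 / 128.7 = 34.89 mol.
Electrons per atom = n(e⁻)/n(M) = 34.92 / 34.89 = 1.00 ≈ 1, so the ion is M⁺.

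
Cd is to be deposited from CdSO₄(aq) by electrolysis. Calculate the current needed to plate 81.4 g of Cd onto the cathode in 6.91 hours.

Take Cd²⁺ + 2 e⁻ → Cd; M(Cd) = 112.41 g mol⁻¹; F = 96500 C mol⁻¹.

5.62 A

n(Cd) = 81.4 / 112.41 = 0.7241 mol.
n(e⁻) = 2 × 0.7241 = 1.448 mol.
Q = n(e⁻)·F = 1.448 × 96500 = 139800 C.
I = Q/t = 139800 / 24876 s = 5.62 A.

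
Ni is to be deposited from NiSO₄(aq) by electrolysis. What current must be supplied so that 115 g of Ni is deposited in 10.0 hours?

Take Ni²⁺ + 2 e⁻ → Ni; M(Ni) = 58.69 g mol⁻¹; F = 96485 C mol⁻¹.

10.5 A

n(Ni) = 115 / 58.69 = 1.959 mol.
n(e⁻) = 2 × 1.959 = 3.919 mol.
Q = n(e⁻)·F = 3.919 × 96485 = 378100 C.
I = Q/t = 378100 / 36000 s = 10.5 A.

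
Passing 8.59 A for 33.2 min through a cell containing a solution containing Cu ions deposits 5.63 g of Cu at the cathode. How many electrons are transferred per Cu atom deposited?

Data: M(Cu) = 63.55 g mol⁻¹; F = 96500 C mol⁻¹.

Q = I·t = 8.590 A × 1992.0 s = 17110 C, so n(e⁻) = 17110/96500 = 0.1773 mol.
n(Cu) deposited = 5.63 / 63.55 = 0.08859 mol.
Electrons per atom = n(e⁻)/n(Cu) = 0.1773 / 0.08859 = 2.00 ≈ 2, so the ion is Cu²⁺.

2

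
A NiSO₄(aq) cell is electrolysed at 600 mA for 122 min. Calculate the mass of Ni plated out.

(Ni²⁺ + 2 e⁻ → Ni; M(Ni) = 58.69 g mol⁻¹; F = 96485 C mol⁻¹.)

Q = I·t = 0.6000 A × 7320.0 s = 4392 C.
n(e⁻) = Q/F = 4392 / 96485 = 0.04552 mol.
Ni²⁺ + 2 e⁻ → Ni, so n(Ni) = n(e⁻)/2 = 0.02276 mol.
m = n·M = 0.02276 × 58.69 = 1.34 g.

1.34 g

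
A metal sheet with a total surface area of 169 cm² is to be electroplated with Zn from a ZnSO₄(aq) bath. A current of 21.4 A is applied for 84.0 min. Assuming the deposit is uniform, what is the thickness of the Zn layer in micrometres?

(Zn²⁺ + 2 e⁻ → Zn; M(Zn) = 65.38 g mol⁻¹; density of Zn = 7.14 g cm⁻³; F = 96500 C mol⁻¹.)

303 μm

Q = I·t = 21.40 × 5040.0 = 107900 C; n(e⁻) = 1.118 mol.
n(Zn) = n(e⁻)/2 = 0.5588 mol, so m = 0.5588 × 65.38 = 36.54 g.
Volume = m/ρ = 36.54 / 7.14 = 5.117 cm³.
Thickness = V/A = 5.117 / 169 = 0.0303 cm = 303 μm.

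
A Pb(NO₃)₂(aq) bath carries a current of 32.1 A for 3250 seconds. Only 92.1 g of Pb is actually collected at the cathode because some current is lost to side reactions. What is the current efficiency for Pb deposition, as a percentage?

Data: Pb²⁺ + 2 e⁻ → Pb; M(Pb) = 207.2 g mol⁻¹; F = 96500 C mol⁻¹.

Q = I·t = 32.10 × 3250.0 = 104300 C; n(e⁻) = 104300/96500 = 1.081 mol.
Theoretical n(Pb) = n(e⁻)/2 = 0.5405 mol, i.e. m_theo = 0.5405 × 207.2 = 112.0 g.
Efficiency = m_actual / m_theo = 92.1 / 112.0 = 82.2 %.

82.2 %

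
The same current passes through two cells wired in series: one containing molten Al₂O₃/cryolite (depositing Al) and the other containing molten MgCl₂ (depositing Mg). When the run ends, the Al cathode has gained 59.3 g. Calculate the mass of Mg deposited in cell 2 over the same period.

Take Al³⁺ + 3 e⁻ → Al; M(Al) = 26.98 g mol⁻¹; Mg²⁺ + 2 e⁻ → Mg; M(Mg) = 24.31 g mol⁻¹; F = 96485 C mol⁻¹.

80.1 g

n(Al) = 59.3 / 26.98 = 2.198 mol.
Since Al³⁺ + 3 e⁻ → Al, n(e⁻) passed = 3 × 2.198 = 6.594 mol.
Cells in series carry the same charge, so the same 6.594 mol of electrons passes through cell 2.
Mg²⁺ + 2 e⁻ → Mg, so n(Mg) = 6.594 / 2 = 3.297 mol.
m(Mg) = 3.297 × 24.31 = 80.1 g.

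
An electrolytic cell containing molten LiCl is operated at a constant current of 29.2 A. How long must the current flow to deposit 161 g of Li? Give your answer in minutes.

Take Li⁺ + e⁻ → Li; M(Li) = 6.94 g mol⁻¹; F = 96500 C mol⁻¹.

1280 min

n(Li) = m/M = 161 / 6.94 = 23.20 mol.
Each Li atom requires 1 electron, so n(e⁻) = 1 × 23.20 = 23.20 mol.
Q = n(e⁻)·F = 23.20 × 96500 = 2239000 C.
t = Q/I = 2239000 / 29.20 A = 76670 s = 1280 min.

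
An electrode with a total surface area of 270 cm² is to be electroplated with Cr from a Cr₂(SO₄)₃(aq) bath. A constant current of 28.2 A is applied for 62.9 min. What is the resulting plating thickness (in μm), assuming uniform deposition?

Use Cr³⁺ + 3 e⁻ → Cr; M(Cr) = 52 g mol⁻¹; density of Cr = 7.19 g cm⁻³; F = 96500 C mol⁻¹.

Q = I·t = 28.20 × 3774.0 = 106400 C; n(e⁻) = 1.103 mol.
n(Cr) = n(e⁻)/3 = 0.3676 mol, so m = 0.3676 × 52 = 19.12 g.
Volume = m/ρ = 19.12 / 7.19 = 2.659 cm³.
Thickness = V/A = 2.659 / 270 = 0.00985 cm = 98.5 μm.

98.5 μm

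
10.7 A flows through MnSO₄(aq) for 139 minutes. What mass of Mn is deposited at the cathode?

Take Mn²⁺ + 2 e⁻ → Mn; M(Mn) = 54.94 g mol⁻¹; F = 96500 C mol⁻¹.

Q = I·t = 10.70 A × 8340.0 s = 89240 C.
n(e⁻) = Q/F = 89240 / 96500 = 0.9247 mol.
Mn²⁺ + 2 e⁻ → Mn, so n(Mn) = n(e⁻)/2 = 0.4624 mol.
m = n·M = 0.4624 × 54.94 = 25.4 g.

25.4 g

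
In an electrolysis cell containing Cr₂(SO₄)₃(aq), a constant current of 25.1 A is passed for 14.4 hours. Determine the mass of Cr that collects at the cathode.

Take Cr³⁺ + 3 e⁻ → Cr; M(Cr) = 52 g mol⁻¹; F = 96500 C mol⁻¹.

234 g

Q = I·t = 25.10 A × 51840 s = 1301000 C.
n(e⁻) = Q/F = 1301000 / 96500 = 13.48 mol.
Cr³⁺ + 3 e⁻ → Cr, so n(Cr) = n(e⁻)/3 = 4.495 mol.
m = n·M = 4.495 × 52 = 234 g.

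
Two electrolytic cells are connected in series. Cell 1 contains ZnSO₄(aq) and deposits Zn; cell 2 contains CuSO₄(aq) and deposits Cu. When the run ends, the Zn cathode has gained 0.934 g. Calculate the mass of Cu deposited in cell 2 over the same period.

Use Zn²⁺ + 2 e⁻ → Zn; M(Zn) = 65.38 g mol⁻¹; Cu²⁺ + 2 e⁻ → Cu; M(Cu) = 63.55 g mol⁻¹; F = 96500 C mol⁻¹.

0.908 g

n(Zn) = 0.934 / 65.38 = 0.01429 mol.
Since Zn²⁺ + 2 e⁻ → Zn, n(e⁻) passed = 2 × 0.01429 = 0.02857 mol.
Cells in series carry the same charge, so the same 0.02857 mol of electrons passes through cell 2.
Cu²⁺ + 2 e⁻ → Cu, so n(Cu) = 0.02857 / 2 = 0.01429 mol.
m(Cu) = 0.01429 × 63.55 = 0.908 g.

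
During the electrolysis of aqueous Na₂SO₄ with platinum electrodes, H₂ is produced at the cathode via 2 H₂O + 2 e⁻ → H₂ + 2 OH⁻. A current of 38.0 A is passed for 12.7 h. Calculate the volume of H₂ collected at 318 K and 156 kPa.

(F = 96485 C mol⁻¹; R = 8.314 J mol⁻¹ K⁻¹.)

153 L

Q = I·t = 38.00 A × 45720 s = 1737000 C.
n(e⁻) = Q/F = 1737000 / 96485 = 18.01 mol.
2 electrons are transferred per H₂ molecule, so n(H₂) = 18.01 / 2 = 9.003 mol.
V = nRT/P = (9.003 × 8.314 × 318) / (156 × 10³ Pa) = 0.153 m³ = 153 L.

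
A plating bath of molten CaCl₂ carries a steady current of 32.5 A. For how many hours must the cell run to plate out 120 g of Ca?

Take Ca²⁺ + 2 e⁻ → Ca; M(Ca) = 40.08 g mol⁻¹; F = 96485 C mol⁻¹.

n(Ca) = m/M = 120 / 40.08 = 2.994 mol.
Each Ca atom requires 2 electrons, so n(e⁻) = 2 × 2.994 = 5.988 mol.
Q = n(e⁻)·F = 5.988 × 96485 = 577800 C.
t = Q/I = 577800 / 32.50 A = 17780 s = 4.94 h.

4.94 h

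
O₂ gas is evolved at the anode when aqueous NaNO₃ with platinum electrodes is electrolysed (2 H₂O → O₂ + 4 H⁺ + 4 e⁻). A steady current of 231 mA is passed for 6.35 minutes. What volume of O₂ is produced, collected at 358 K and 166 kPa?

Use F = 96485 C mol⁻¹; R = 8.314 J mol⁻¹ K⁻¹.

0.00409 L

Q = I·t = 0.2310 A × 381.00 s = 88.01 C.
n(e⁻) = Q/F = 88.01 / 96485 = 0.0009122 mol.
4 electrons are transferred per O₂ molecule, so n(O₂) = 0.0009122 / 4 = 0.0002280 mol.
V = nRT/P = (0.0002280 × 8.314 × 358) / (166 × 10³ Pa) = 4.09 × 10⁻⁶ m³ = 0.00409 L.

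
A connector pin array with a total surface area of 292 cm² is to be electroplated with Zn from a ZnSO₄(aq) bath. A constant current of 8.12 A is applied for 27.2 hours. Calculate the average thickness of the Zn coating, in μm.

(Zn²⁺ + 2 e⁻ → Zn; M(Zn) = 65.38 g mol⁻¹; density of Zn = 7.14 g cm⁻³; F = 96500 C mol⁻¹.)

Q = I·t = 8.120 × 97920 = 795100 C; n(e⁻) = 8.239 mol.
n(Zn) = n(e⁻)/2 = 4.120 mol, so m = 4.120 × 65.38 = 269.3 g.
Volume = m/ρ = 269.3 / 7.14 = 37.72 cm³.
Thickness = V/A = 37.72 / 292 = 0.129 cm = 1290 μm.

1290 μm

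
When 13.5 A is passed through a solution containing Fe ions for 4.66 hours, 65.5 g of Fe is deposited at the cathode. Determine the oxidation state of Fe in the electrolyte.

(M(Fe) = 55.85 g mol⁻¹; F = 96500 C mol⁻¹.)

Q = I·t = 13.50 A × 16776 s = 226500 C, so n(e⁻) = 226500/96500 = 2.347 mol.
n(Fe) deposited = 65.5 / 55.85 = 1.173 mol.
Electrons per atom = n(e⁻)/n(Fe) = 2.347 / 1.173 = 2.00 ≈ 2, so the ion is Fe²⁺.

+2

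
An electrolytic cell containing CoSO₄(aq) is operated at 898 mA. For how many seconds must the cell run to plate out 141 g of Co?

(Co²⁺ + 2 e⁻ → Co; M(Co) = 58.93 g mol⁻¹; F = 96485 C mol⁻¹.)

5.14 × 10⁵ s

n(Co) = m/M = 141 / 58.93 = 2.393 mol.
Each Co atom requires 2 electrons, so n(e⁻) = 2 × 2.393 = 4.785 mol.
Q = n(e⁻)·F = 4.785 × 96485 = 461700 C.
t = Q/I = 461700 / 0.8980 A = 514200 s.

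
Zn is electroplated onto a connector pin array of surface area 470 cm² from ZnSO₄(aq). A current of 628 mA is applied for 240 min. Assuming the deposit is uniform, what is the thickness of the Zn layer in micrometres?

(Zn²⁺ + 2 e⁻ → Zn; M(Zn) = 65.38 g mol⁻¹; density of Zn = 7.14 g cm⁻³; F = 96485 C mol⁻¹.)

Q = I·t = 0.6280 × 14400 = 9043 C; n(e⁻) = 0.09373 mol.
n(Zn) = n(e⁻)/2 = 0.04686 mol, so m = 0.04686 × 65.38 = 3.064 g.
Volume = m/ρ = 3.064 / 7.14 = 0.4291 cm³.
Thickness = V/A = 0.4291 / 470 = 9.13 × 10⁻⁴ cm = 9.13 μm.

9.13 μm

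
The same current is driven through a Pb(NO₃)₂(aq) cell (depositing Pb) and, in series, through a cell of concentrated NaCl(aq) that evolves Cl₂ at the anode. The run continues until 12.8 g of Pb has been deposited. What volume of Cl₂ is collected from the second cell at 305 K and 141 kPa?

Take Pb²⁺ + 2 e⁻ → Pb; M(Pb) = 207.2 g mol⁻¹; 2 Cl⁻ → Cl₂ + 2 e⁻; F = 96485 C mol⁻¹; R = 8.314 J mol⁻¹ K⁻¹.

n(Pb) = 12.8 / 207.2 = 0.06178 mol, so n(e⁻) = 2 × 0.06178 = 0.1236 mol.
The cells are in series, so the same 0.1236 mol of electrons passes through the second cell.
2 Cl⁻ → Cl₂ + 2 e⁻ — 2 mol e⁻ per mol Cl₂, so n(Cl₂) = 0.1236/2 = 0.06178 mol.
V = nRT/P = (0.06178 × 8.314 × 305) / (141 × 10³) = 0.00111 m³ = 1.11 L.

1.11 L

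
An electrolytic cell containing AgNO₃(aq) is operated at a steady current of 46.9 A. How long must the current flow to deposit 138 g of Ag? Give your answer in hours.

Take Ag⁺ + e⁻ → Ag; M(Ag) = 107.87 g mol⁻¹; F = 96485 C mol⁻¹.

0.731 h

n(Ag) = m/M = 138 / 107.87 = 1.279 mol.
Each Ag atom requires 1 electron, so n(e⁻) = 1 × 1.279 = 1.279 mol.
Q = n(e⁻)·F = 1.279 × 96485 = 123400 C.
t = Q/I = 123400 / 46.90 A = 2632 s = 0.731 h.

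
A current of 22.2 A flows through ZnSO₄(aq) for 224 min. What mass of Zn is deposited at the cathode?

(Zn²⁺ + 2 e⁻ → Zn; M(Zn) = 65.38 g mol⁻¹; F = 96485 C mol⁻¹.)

101 g

Q = I·t = 22.20 A × 13440 s = 298400 C.
n(e⁻) = Q/F = 298400 / 96485 = 3.092 mol.
Zn²⁺ + 2 e⁻ → Zn, so n(Zn) = n(e⁻)/2 = 1.546 mol.
m = n·M = 1.546 × 65.38 = 101 g.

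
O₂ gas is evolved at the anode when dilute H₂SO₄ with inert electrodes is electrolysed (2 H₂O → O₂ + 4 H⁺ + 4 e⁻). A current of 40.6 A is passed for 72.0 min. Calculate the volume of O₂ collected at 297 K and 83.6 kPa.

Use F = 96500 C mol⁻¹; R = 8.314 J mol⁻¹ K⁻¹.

Q = I·t = 40.60 A × 4320.0 s = 175400 C.
n(e⁻) = Q/F = 175400 / 96500 = 1.818 mol.
4 electrons are transferred per O₂ molecule, so n(O₂) = 1.818 / 4 = 0.4544 mol.
V = nRT/P = (0.4544 × 8.314 × 297) / (83.6 × 10³ Pa) = 0.0134 m³ = 13.4 L.

13.4 L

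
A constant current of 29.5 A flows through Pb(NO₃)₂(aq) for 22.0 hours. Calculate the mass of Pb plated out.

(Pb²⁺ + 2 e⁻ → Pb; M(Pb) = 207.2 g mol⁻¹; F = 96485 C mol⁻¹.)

2510 g

Q = I·t = 29.50 A × 79200 s = 2336000 C.
n(e⁻) = Q/F = 2336000 / 96485 = 24.22 mol.
Pb²⁺ + 2 e⁻ → Pb, so n(Pb) = n(e⁻)/2 = 12.11 mol.
m = n·M = 12.11 × 207.2 = 2510 g.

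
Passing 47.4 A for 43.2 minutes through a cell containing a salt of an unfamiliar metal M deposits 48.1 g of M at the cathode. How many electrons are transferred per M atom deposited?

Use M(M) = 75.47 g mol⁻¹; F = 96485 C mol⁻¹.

2

Q = I·t = 47.40 A × 2592.0 s = 122900 C, so n(e⁻) = 122900/96485 = 1.273 mol.
n(M) deposited = 48.1 / 75.47 = 0.6373 mol.
Electrons per atom = n(e⁻)/n(M) = 1.273 / 0.6373 = 2.00 ≈ 2, so the ion is M²⁺.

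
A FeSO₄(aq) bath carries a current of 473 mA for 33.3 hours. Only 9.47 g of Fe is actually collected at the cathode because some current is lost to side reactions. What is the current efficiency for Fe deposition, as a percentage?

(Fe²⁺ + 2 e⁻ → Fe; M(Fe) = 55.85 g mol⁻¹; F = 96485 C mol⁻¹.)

57.7 %

Q = I·t = 0.4730 × 119880 = 56700 C; n(e⁻) = 56700/96485 = 0.5877 mol.
Theoretical n(Fe) = n(e⁻)/2 = 0.2938 mol, i.e. m_theo = 0.2938 × 55.85 = 16.41 g.
Efficiency = m_actual / m_theo = 9.47 / 16.41 = 57.7 %.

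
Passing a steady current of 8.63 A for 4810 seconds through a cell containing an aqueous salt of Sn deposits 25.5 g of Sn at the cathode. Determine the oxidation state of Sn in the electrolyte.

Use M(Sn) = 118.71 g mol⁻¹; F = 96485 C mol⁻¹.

+2

Q = I·t = 8.630 A × 4810.0 s = 41510 C, so n(e⁻) = 41510/96485 = 0.4302 mol.
n(Sn) deposited = 25.5 / 118.71 = 0.2148 mol.
Electrons per atom = n(e⁻)/n(Sn) = 0.4302 / 0.2148 = 2.00 ≈ 2, so the ion is Sn²⁺.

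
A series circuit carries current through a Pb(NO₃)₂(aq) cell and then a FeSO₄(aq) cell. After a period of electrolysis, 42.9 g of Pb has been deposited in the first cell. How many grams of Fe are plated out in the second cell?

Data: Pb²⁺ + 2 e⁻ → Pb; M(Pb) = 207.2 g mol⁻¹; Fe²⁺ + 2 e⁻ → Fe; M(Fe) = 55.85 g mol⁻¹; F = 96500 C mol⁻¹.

11.6 g

n(Pb) = 42.9 / 207.2 = 0.2070 mol.
Since Pb²⁺ + 2 e⁻ → Pb, n(e⁻) passed = 2 × 0.2070 = 0.4141 mol.
Cells in series carry the same charge, so the same 0.4141 mol of electrons passes through cell 2.
Fe²⁺ + 2 e⁻ → Fe, so n(Fe) = 0.4141 / 2 = 0.2070 mol.
m(Fe) = 0.2070 × 55.85 = 11.6 g.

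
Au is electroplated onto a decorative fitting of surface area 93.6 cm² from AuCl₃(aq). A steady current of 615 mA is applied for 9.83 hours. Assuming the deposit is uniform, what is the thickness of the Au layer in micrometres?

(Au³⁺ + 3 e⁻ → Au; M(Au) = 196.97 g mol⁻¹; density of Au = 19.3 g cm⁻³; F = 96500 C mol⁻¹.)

Q = I·t = 0.6150 × 35388 = 21760 C; n(e⁻) = 0.2255 mol.
n(Au) = n(e⁻)/3 = 0.07518 mol, so m = 0.07518 × 196.97 = 14.81 g.
Volume = m/ρ = 14.81 / 19.3 = 0.7672 cm³.
Thickness = V/A = 0.7672 / 93.6 = 0.00820 cm = 82.0 μm.

82.0 μm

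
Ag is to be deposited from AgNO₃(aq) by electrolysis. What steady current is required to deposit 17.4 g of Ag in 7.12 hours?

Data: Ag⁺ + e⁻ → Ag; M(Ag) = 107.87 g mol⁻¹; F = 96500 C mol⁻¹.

n(Ag) = 17.4 / 107.87 = 0.1613 mol.
n(e⁻) = 1 × 0.1613 = 0.1613 mol.
Q = n(e⁻)·F = 0.1613 × 96500 = 15570 C.
I = Q/t = 15570 / 25632 s = 0.607 A.

0.607 A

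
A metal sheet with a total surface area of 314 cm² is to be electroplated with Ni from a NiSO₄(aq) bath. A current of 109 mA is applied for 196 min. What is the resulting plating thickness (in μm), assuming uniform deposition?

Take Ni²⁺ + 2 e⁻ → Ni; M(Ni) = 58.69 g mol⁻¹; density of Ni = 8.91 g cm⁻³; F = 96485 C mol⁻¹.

Q = I·t = 0.1090 × 11760 = 1282 C; n(e⁻) = 0.01329 mol.
n(Ni) = n(e⁻)/2 = 0.006643 mol, so m = 0.006643 × 58.69 = 0.3899 g.
Volume = m/ρ = 0.3899 / 8.91 = 0.04376 cm³.
Thickness = V/A = 0.04376 / 314 = 1.39 × 10⁻⁴ cm = 1.39 μm.

1.39 μm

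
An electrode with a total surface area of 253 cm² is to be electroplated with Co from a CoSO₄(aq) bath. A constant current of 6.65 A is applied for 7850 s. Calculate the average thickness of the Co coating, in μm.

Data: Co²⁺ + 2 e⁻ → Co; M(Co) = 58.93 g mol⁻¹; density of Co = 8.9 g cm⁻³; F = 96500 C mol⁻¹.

Q = I·t = 6.650 × 7850.0 = 52200 C; n(e⁻) = 0.5410 mol.
n(Co) = n(e⁻)/2 = 0.2705 mol, so m = 0.2705 × 58.93 = 15.94 g.
Volume = m/ρ = 15.94 / 8.9 = 1.791 cm³.
Thickness = V/A = 1.791 / 253 = 0.00708 cm = 70.8 μm.

70.8 μm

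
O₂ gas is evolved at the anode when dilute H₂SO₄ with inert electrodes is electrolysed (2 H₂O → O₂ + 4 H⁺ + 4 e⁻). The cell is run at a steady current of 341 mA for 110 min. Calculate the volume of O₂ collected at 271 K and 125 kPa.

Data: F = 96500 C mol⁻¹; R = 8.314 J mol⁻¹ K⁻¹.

0.105 L

Q = I·t = 0.3410 A × 6600.0 s = 2251 C.
n(e⁻) = Q/F = 2251 / 96500 = 0.02332 mol.
4 electrons are transferred per O₂ molecule, so n(O₂) = 0.02332 / 4 = 0.005831 mol.
V = nRT/P = (0.005831 × 8.314 × 271) / (125 × 10³ Pa) = 1.05 × 10⁻⁴ m³ = 0.105 L.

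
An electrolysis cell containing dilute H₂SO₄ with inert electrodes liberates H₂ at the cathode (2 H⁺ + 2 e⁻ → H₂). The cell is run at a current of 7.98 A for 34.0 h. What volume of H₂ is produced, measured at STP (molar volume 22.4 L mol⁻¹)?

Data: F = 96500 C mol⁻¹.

113 L

Q = I·t = 7.980 A × 122400 s = 976800 C.
n(e⁻) = Q/F = 976800 / 96500 = 10.12 mol.
2 electrons are transferred per H₂ molecule, so n(H₂) = 10.12 / 2 = 5.061 mol.
V = n × V_m = 5.061 × 22.4 = 113 L.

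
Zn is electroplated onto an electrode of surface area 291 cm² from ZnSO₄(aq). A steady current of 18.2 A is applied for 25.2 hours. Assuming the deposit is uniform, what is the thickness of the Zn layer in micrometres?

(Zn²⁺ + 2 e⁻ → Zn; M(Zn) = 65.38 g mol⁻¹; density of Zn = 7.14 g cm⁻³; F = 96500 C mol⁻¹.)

2690 μm

Q = I·t = 18.20 × 90720 = 1651000 C; n(e⁻) = 17.11 mol.
n(Zn) = n(e⁻)/2 = 8.555 mol, so m = 8.555 × 65.38 = 559.3 g.
Volume = m/ρ = 559.3 / 7.14 = 78.34 cm³.
Thickness = V/A = 78.34 / 291 = 0.269 cm = 2690 μm.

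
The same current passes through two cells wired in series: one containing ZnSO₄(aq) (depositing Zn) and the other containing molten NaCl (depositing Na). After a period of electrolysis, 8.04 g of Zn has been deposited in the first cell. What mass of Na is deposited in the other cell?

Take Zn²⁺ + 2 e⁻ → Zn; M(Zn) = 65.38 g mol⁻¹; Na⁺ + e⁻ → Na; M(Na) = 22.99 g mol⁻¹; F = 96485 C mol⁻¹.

5.65 g

n(Zn) = 8.04 / 65.38 = 0.1230 mol.
Since Zn²⁺ + 2 e⁻ → Zn, n(e⁻) passed = 2 × 0.1230 = 0.2459 mol.
Cells in series carry the same charge, so the same 0.2459 mol of electrons passes through cell 2.
Na⁺ + e⁻ → Na, so n(Na) = 0.2459 / 1 = 0.2459 mol.
m(Na) = 0.2459 × 22.99 = 5.65 g.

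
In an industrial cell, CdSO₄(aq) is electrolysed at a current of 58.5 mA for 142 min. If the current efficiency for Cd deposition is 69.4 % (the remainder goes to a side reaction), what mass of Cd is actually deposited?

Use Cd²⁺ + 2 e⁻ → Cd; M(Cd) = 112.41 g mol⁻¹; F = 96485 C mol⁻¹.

0.201 g

Q = I·t = 0.05850 × 8520.0 = 498.4 C.
n(e⁻) = 498.4/96485 = 0.005166 mol; theoretically n(Cd) = 0.005166/2 = 0.002583 mol, m_theo = 0.2903 g.
At 69.4 % efficiency, m_actual = 0.694 × 0.2903 = 0.201 g.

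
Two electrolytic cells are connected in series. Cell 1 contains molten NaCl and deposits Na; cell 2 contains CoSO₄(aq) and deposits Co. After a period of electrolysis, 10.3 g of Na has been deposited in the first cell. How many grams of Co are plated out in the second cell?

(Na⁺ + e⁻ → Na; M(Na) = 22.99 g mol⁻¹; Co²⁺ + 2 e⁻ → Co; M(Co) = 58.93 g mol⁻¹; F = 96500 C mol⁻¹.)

n(Na) = 10.3 / 22.99 = 0.4480 mol.
Since Na⁺ + e⁻ → Na, n(e⁻) passed = 1 × 0.4480 = 0.4480 mol.
Cells in series carry the same charge, so the same 0.4480 mol of electrons passes through cell 2.
Co²⁺ + 2 e⁻ → Co, so n(Co) = 0.4480 / 2 = 0.2240 mol.
m(Co) = 0.2240 × 58.93 = 13.2 g.

13.2 g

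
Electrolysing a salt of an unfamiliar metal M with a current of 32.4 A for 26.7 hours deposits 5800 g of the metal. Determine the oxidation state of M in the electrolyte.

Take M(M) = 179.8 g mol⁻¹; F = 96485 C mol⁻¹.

Q = I·t = 32.40 A × 96120 s = 3114000 C, so n(e⁻) = 3114000/96485 = 32.28 mol.
n(M) deposited = 5800 / 179.8 = 32.26 mol.
Electrons per atom = n(e⁻)/n(M) = 32.28 / 32.26 = 1.00 ≈ 1, so the ion is M⁺.

+1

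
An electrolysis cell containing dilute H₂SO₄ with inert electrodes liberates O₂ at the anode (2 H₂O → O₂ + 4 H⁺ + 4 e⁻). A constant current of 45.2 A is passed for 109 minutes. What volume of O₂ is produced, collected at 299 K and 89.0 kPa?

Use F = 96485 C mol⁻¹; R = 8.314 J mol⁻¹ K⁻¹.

21.4 L

Q = I·t = 45.20 A × 6540.0 s = 295600 C.
n(e⁻) = Q/F = 295600 / 96485 = 3.064 mol.
4 electrons are transferred per O₂ molecule, so n(O₂) = 3.064 / 4 = 0.7659 mol.
V = nRT/P = (0.7659 × 8.314 × 299) / (89.0 × 10³ Pa) = 0.0214 m³ = 21.4 L.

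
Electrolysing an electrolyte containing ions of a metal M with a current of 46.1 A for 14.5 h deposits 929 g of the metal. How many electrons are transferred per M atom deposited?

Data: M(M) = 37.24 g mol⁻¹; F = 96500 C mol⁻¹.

Q = I·t = 46.10 A × 52200 s = 2406000 C, so n(e⁻) = 2406000/96500 = 24.94 mol.
n(M) deposited = 929 / 37.24 = 24.95 mol.
Electrons per atom = n(e⁻)/n(M) = 24.94 / 24.95 = 1.00 ≈ 1, so the ion is M⁺.

1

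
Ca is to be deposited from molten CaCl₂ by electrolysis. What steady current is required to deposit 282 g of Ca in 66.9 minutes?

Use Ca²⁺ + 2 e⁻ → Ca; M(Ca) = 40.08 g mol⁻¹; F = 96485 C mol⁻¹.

n(Ca) = 282 / 40.08 = 7.036 mol.
n(e⁻) = 2 × 7.036 = 14.07 mol.
Q = n(e⁻)·F = 14.07 × 96485 = 1358000 C.
I = Q/t = 1358000 / 4014.0 s = 338 A.

338 A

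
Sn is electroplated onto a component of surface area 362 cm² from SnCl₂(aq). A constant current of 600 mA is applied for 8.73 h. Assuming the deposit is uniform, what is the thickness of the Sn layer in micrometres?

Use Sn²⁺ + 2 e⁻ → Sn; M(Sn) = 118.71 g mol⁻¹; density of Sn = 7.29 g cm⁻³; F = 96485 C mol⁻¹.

44.0 μm

Q = I·t = 0.6000 × 31428 = 18860 C; n(e⁻) = 0.1954 mol.
n(Sn) = n(e⁻)/2 = 0.09772 mol, so m = 0.09772 × 118.71 = 11.60 g.
Volume = m/ρ = 11.60 / 7.29 = 1.591 cm³.
Thickness = V/A = 1.591 / 362 = 0.00440 cm = 44.0 μm.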